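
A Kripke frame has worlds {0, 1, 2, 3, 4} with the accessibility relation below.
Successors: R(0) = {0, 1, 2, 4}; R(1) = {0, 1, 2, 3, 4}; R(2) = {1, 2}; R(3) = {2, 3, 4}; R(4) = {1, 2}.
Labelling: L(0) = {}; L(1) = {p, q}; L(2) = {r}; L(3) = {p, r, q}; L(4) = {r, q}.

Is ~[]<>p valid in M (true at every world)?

No

Let φ = ~[]<>p. Evaluate φ at each world:
  0 (successors {0, 1, 2, 4}): φ is false.
  1 (successors {0, 1, 2, 3, 4}): φ is false.
  2 (successors {1, 2}): φ is false.
  3 (successors {2, 3, 4}): φ is false.
  4 (successors {1, 2}): φ is false.
Detail at 0 (counterexample):
  At 0: []<>p is true, so ~[]<>p is false.
    At 0: []<>p requires <>p at every successor {0, 1, 2, 4}.
      At 0: <>p is true.
      At 1: <>p is true.
      At 2: <>p is true.
      At 4: <>p is true.
    So []<>p is true at 0.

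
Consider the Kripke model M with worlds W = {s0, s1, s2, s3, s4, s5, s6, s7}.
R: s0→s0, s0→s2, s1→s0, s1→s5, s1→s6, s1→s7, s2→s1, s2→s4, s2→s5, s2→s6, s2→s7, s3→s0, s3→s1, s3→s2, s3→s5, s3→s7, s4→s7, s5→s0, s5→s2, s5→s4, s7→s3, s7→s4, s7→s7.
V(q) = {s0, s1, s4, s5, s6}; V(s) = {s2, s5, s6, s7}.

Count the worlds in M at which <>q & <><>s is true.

6

Let φ = <>q & <><>s. Evaluate φ at each world:
  s0 (successors {s0, s2}): φ is true.
  s1 (successors {s0, s5, s6, s7}): φ is true.
  s2 (successors {s1, s4, s5, s6, s7}): φ is true.
  s3 (successors {s0, s1, s2, s5, s7}): φ is true.
  s4 (successors {s7}): φ is false.
  s5 (successors {s0, s2, s4}): φ is true.
  s6 (successors ∅): φ is false.
  s7 (successors {s3, s4, s7}): φ is true.
For instance, at s7:
  At s7: <>q is true, <><>s is true, so <>q & <><>s is true.
    At s7: <>q requires q at some successor in {s3, s4, s7}.
      q holds at s4, so <>q is true at s7.
    At s7: <><>s requires <>s at some successor in {s3, s4, s7}.
      <>s holds at s3, so <><>s is true at s7.
Satisfying worlds: {s0, s1, s2, s3, s5, s7}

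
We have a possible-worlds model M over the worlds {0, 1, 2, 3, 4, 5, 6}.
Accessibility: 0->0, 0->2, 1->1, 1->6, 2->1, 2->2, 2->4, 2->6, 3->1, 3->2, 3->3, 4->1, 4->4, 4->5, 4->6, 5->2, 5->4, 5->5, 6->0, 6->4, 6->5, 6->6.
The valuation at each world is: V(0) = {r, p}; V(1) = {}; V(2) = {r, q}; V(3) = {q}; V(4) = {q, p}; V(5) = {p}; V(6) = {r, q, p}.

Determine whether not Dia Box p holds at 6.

Recall that Box ψ holds at a world iff ψ holds at every accessible world, and Dia ψ holds iff ψ holds at some accessible world.
At 6: Dia Box p is true, so not Dia Box p is false.
  At 6: Dia Box p requires Box p at some successor in {0, 4, 5, 6}.
    Box p holds at 6, so Dia Box p is true at 6.
      At 6: Box p requires p at every successor {0, 4, 5, 6}.
        At 0: p is true.
        At 4: p is true.
        At 5: p is true.
        At 6: p is true.
      So Box p is true at 6.

No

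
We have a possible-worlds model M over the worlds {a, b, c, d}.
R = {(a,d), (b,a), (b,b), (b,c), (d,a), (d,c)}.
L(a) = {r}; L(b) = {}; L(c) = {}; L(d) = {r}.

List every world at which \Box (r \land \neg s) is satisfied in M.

a, c

Recall that \Box ψ holds at a world iff ψ holds at every accessible world, and \Diamond ψ holds iff ψ holds at some accessible world.
Let φ = \Box (r \land \neg s). Evaluate φ at each world:
  a (successors {d}): φ is true.
  b (successors {a, b, c}): φ is false.
  c (successors ∅): φ is true.
  d (successors {a, c}): φ is false.
For instance, at d:
  At d: \Box (r \land \neg s) requires r \land \neg s at every successor {a, c}.
    r \land \neg s fails at c, so \Box (r \land \neg s) is false at d.
Satisfying worlds: {a, c}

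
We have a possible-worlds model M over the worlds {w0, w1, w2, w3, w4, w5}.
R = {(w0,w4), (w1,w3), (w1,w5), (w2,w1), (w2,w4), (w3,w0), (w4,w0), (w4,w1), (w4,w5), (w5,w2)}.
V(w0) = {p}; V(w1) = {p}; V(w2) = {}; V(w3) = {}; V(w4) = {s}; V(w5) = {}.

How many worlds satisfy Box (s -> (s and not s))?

4

Recall that Box ψ holds at a world iff ψ holds at every accessible world, and Dia ψ holds iff ψ holds at some accessible world.
Let φ = Box (s -> (s and not s)). Evaluate φ at each world:
  w0 (successors {w4}): φ is false.
  w1 (successors {w3, w5}): φ is true.
  w2 (successors {w1, w4}): φ is false.
  w3 (successors {w0}): φ is true.
  w4 (successors {w0, w1, w5}): φ is true.
  w5 (successors {w2}): φ is true.
For instance, at w1:
  At w1: Box (s -> (s and not s)) requires s -> (s and not s) at every successor {w3, w5}.
    At w3: s -> (s and not s) is true.
    At w5: s -> (s and not s) is true.
  So Box (s -> (s and not s)) is true at w1.
Satisfying worlds: {w1, w3, w4, w5}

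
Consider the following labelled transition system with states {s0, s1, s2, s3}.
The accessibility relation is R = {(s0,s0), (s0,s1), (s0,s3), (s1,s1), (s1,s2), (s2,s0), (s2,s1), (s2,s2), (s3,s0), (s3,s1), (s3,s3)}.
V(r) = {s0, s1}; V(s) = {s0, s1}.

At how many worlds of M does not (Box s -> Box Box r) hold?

0

Recall that Box ψ holds at a world iff ψ holds at every accessible world, and Dia ψ holds iff ψ holds at some accessible world.
Let φ = not (Box s -> Box Box r). Evaluate φ at each world:
  s0 (successors {s0, s1, s3}): φ is false.
  s1 (successors {s1, s2}): φ is false.
  s2 (successors {s0, s1, s2}): φ is false.
  s3 (successors {s0, s1, s3}): φ is false.
For instance, at s2:
  At s2: Box s -> Box Box r is true, so not (Box s -> Box Box r) is false.
    At s2: Box s is false, Box Box r is false, so Box s -> Box Box r is true.
      At s2: Box s requires s at every successor {s0, s1, s2}.
        s fails at s2, so Box s is false at s2.
      At s2: Box Box r requires Box r at every successor {s0, s1, s2}.
        Box r fails at s0, so Box Box r is false at s2.
Satisfying worlds: none.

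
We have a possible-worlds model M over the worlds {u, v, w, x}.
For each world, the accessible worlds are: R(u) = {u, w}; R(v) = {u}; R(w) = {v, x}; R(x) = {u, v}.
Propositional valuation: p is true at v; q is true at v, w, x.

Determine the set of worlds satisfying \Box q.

Let φ = \Box q. Evaluate φ at each world:
  u (successors {u, w}): φ is false.
  v (successors {u}): φ is false.
  w (successors {v, x}): φ is true.
  x (successors {u, v}): φ is false.
For instance, at w:
  At w: \Box q requires q at every successor {v, x}.
    At v: q is true.
    At x: q is true.
  So \Box q is true at w.
Satisfying worlds: {w}

w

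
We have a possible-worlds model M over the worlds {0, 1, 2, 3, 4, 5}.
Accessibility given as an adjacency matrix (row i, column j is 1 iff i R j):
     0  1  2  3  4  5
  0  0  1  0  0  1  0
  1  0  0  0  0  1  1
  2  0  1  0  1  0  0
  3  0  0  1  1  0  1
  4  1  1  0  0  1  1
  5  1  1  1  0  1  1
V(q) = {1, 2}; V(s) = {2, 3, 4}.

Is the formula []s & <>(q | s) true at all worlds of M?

Recall that []ψ holds at a world iff ψ holds at every accessible world, and <>ψ holds iff ψ holds at some accessible world.
Let φ = []s & <>(q | s). Evaluate φ at each world:
  0 (successors {1, 4}): φ is false.
  1 (successors {4, 5}): φ is false.
  2 (successors {1, 3}): φ is false.
  3 (successors {2, 3, 5}): φ is false.
  4 (successors {0, 1, 4, 5}): φ is false.
  5 (successors {0, 1, 2, 4, 5}): φ is false.
Detail at 0 (counterexample):
  At 0: []s is false, <>(q | s) is true, so []s & <>(q | s) is false.
    At 0: []s requires s at every successor {1, 4}.
      s fails at 1, so []s is false at 0.
    At 0: <>(q | s) requires q | s at some successor in {1, 4}.
      q | s holds at 1, so <>(q | s) is true at 0.

No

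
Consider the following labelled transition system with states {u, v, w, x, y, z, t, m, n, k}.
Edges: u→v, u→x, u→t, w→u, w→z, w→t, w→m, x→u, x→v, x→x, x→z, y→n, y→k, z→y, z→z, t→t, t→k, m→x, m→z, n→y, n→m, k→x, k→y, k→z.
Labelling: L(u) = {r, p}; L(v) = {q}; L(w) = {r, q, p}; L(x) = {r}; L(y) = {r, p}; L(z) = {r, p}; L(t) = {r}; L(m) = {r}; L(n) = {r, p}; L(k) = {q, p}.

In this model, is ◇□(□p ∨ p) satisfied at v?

Recall that □ψ holds at a world iff ψ holds at every accessible world, and ◇ψ holds iff ψ holds at some accessible world.
At v: no accessible worlds, so ◇□(□p ∨ p) is false.

No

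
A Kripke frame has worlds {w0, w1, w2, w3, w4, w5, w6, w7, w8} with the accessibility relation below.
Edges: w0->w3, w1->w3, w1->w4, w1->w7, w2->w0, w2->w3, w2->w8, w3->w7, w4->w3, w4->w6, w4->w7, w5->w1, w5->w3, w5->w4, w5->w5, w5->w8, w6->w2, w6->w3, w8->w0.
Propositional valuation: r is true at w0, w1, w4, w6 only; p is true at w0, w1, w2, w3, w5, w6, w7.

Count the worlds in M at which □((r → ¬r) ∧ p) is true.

4

Recall that □ψ holds at a world iff ψ holds at every accessible world, and ◇ψ holds iff ψ holds at some accessible world.
Let φ = □((r → ¬r) ∧ p). Evaluate φ at each world:
  w0 (successors {w3}): φ is true.
  w1 (successors {w3, w4, w7}): φ is false.
  w2 (successors {w0, w3, w8}): φ is false.
  w3 (successors {w7}): φ is true.
  w4 (successors {w3, w6, w7}): φ is false.
  w5 (successors {w1, w3, w4, w5, w8}): φ is false.
  w6 (successors {w2, w3}): φ is true.
  w7 (successors ∅): φ is true.
  w8 (successors {w0}): φ is false.
For instance, at w3:
  At w3: □((r → ¬r) ∧ p) requires (r → ¬r) ∧ p at every successor {w7}.
    At w7: (r → ¬r) ∧ p is true.
  So □((r → ¬r) ∧ p) is true at w3.
Satisfying worlds: {w0, w3, w6, w7}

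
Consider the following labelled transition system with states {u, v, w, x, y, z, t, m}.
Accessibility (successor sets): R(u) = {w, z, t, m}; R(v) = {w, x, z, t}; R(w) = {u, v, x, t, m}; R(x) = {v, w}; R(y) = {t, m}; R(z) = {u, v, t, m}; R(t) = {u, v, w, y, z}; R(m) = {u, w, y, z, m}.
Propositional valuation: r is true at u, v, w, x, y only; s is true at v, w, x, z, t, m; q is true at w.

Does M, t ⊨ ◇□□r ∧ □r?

No

At t: ◇□□r is false, □r is false, so ◇□□r ∧ □r is false.
  At t: ◇□□r requires □□r at some successor in {u, v, w, y, z}.
    At u: □□r is false.
    At v: □□r is false.
    At w: □□r is false.
    At y: □□r is false.
    At z: □□r is false.
  So ◇□□r is false at t.
  At t: □r requires r at every successor {u, v, w, y, z}.
    r fails at z, so □r is false at t.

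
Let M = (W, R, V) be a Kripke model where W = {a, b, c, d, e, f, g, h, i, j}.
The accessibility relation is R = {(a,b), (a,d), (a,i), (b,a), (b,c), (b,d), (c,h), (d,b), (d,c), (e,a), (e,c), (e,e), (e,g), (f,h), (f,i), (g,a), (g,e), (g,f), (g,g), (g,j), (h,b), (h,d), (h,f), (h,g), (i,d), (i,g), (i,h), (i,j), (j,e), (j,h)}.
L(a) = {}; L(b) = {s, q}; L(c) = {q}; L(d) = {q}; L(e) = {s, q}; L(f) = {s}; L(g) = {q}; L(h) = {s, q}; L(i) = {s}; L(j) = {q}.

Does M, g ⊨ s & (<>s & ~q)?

No

At g: s is false, <>s & ~q is false, so s & (<>s & ~q) is false.
  At g: <>s is true, ~q is false, so <>s & ~q is false.
    At g: <>s requires s at some successor in {a, e, f, g, j}.
      s holds at e, so <>s is true at g.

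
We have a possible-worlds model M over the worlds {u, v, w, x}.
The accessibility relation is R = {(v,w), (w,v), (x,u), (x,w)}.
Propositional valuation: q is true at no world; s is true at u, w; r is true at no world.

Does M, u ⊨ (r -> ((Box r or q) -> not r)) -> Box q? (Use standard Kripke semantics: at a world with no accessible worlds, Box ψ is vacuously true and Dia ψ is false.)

Yes

Recall that Box ψ holds at a world iff ψ holds at every accessible world, and Dia ψ holds iff ψ holds at some accessible world.
At u: r -> ((Box r or q) -> not r) is true, Box q is true, so (r -> ((Box r or q) -> not r)) -> Box q is true.
  At u: r is false, (Box r or q) -> not r is true, so r -> ((Box r or q) -> not r) is true.
    At u: Box r or q is true, not r is true, so (Box r or q) -> not r is true.
      At u: Box r is true, q is false, so Box r or q is true.
  At u: no accessible worlds, so Box q holds vacuously.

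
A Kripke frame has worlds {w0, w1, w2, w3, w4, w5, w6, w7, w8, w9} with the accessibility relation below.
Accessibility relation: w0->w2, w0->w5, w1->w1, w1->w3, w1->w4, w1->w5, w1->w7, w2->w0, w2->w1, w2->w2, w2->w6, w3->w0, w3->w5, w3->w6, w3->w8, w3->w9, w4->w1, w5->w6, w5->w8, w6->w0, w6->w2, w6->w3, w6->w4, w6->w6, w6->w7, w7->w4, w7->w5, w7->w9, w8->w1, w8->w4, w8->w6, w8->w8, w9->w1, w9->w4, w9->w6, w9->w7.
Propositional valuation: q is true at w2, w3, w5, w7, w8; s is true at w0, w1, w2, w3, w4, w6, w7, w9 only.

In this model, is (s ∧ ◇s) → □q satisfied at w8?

Yes

At w8: s ∧ ◇s is false, □q is false, so (s ∧ ◇s) → □q is true.
  At w8: s is false, ◇s is true, so s ∧ ◇s is false.
    At w8: ◇s requires s at some successor in {w1, w4, w6, w8}.
      s holds at w1, so ◇s is true at w8.
  At w8: □q requires q at every successor {w1, w4, w6, w8}.
    q fails at w1, so □q is false at w8.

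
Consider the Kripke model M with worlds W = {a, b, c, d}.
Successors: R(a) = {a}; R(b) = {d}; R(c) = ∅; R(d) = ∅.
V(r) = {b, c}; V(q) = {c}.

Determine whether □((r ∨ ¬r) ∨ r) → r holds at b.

Recall that □ψ holds at a world iff ψ holds at every accessible world, and ◇ψ holds iff ψ holds at some accessible world.
At b: □((r ∨ ¬r) ∨ r) is true, r is true, so □((r ∨ ¬r) ∨ r) → r is true.
  At b: □((r ∨ ¬r) ∨ r) requires (r ∨ ¬r) ∨ r at every successor {d}.
    At d: (r ∨ ¬r) ∨ r is true.
  So □((r ∨ ¬r) ∨ r) is true at b.

Yes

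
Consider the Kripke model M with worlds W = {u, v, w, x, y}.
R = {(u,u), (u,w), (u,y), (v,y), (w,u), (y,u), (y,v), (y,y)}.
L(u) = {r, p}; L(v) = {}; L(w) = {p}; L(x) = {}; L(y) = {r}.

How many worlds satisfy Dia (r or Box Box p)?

4

Let φ = Dia (r or Box Box p). Evaluate φ at each world:
  u (successors {u, w, y}): φ is true.
  v (successors {y}): φ is true.
  w (successors {u}): φ is true.
  x (successors ∅): φ is false.
  y (successors {u, v, y}): φ is true.
For instance, at u:
  At u: Dia (r or Box Box p) requires r or Box Box p at some successor in {u, w, y}.
    r or Box Box p holds at u, so Dia (r or Box Box p) is true at u.
      At u: r is true, Box Box p is false, so r or Box Box p is true.
Satisfying worlds: {u, v, w, y}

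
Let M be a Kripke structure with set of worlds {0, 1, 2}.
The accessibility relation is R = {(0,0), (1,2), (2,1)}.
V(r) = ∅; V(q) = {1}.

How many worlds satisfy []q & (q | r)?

Recall that []ψ holds at a world iff ψ holds at every accessible world, and <>ψ holds iff ψ holds at some accessible world.
Let φ = []q & (q | r). Evaluate φ at each world:
  0 (successors {0}): φ is false.
  1 (successors {2}): φ is false.
  2 (successors {1}): φ is false.
For instance, at 2:
  At 2: []q is true, q | r is false, so []q & (q | r) is false.
    At 2: []q requires q at every successor {1}.
      At 1: q is true.
    So []q is true at 2.
Satisfying worlds: none.

0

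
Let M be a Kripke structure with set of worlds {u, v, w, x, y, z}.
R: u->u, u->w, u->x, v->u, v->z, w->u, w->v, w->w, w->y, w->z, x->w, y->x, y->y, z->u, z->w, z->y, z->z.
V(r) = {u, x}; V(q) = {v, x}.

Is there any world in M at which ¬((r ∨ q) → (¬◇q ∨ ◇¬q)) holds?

Let φ = ¬((r ∨ q) → (¬◇q ∨ ◇¬q)). Evaluate φ at each world:
  u (successors {u, w, x}): φ is false.
  v (successors {u, z}): φ is false.
  w (successors {u, v, w, y, z}): φ is false.
  x (successors {w}): φ is false.
  y (successors {x, y}): φ is false.
  z (successors {u, w, y, z}): φ is false.
For instance, at z:
  At z: (r ∨ q) → (¬◇q ∨ ◇¬q) is true, so ¬((r ∨ q) → (¬◇q ∨ ◇¬q)) is false.
    At z: r ∨ q is false, ¬◇q ∨ ◇¬q is true, so (r ∨ q) → (¬◇q ∨ ◇¬q) is true.
      At z: ¬◇q is true, ◇¬q is true, so ¬◇q ∨ ◇¬q is true.

No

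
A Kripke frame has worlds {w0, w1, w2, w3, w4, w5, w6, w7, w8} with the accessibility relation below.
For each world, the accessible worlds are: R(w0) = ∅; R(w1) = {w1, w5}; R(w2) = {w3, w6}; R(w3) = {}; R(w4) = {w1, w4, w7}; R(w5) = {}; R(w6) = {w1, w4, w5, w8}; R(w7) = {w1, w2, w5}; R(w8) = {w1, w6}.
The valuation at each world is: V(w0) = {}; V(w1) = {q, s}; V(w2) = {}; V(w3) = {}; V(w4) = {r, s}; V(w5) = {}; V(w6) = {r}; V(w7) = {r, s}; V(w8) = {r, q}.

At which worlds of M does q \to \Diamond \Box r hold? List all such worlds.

Let φ = q \to \Diamond \Box r. Evaluate φ at each world:
  w0 (successors ∅): φ is true.
  w1 (successors {w1, w5}): φ is true.
  w2 (successors {w3, w6}): φ is true.
  w3 (successors ∅): φ is true.
  w4 (successors {w1, w4, w7}): φ is true.
  w5 (successors ∅): φ is true.
  w6 (successors {w1, w4, w5, w8}): φ is true.
  w7 (successors {w1, w2, w5}): φ is true.
  w8 (successors {w1, w6}): φ is false.
For instance, at w7:
  At w7: q is false, \Diamond \Box r is true, so q \to \Diamond \Box r is true.
    At w7: \Diamond \Box r requires \Box r at some successor in {w1, w2, w5}.
      \Box r holds at w5, so \Diamond \Box r is true at w7.
Satisfying worlds: {w0, w1, w2, w3, w4, w5, w6, w7}

w0, w1, w2, w3, w4, w5, w6, w7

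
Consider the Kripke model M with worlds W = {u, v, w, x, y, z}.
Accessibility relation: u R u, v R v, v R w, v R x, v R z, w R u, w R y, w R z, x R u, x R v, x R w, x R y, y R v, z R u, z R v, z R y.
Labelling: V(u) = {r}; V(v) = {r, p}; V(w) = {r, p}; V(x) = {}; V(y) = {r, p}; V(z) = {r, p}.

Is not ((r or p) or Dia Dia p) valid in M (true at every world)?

No

Recall that Dia ψ holds at a world iff ψ holds at some accessible world.
Let φ = not ((r or p) or Dia Dia p). Evaluate φ at each world:
  u (successors {u}): φ is false.
  v (successors {v, w, x, z}): φ is false.
  w (successors {u, y, z}): φ is false.
  x (successors {u, v, w, y}): φ is false.
  y (successors {v}): φ is false.
  z (successors {u, v, y}): φ is false.
Detail at u (counterexample):
  At u: (r or p) or Dia Dia p is true, so not ((r or p) or Dia Dia p) is false.
    At u: r or p is true, Dia Dia p is false, so (r or p) or Dia Dia p is true.
      At u: Dia Dia p requires Dia p at some successor in {u}.
        At u: Dia p is false.
      So Dia Dia p is false at u.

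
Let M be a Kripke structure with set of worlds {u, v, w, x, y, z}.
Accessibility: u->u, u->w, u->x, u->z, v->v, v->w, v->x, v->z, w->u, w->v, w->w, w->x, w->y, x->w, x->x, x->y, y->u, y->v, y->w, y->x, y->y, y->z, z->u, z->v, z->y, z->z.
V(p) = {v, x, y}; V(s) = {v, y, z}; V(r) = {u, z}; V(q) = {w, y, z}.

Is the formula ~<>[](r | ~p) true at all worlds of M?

Let φ = ~<>[](r | ~p). Evaluate φ at each world:
  u (successors {u, w, x, z}): φ is true.
  v (successors {v, w, x, z}): φ is true.
  w (successors {u, v, w, x, y}): φ is true.
  x (successors {w, x, y}): φ is true.
  y (successors {u, v, w, x, y, z}): φ is true.
  z (successors {u, v, y, z}): φ is true.
For instance, at v:
  At v: <>[](r | ~p) is false, so ~<>[](r | ~p) is true.
    At v: <>[](r | ~p) requires [](r | ~p) at some successor in {v, w, x, z}.
      At v: [](r | ~p) is false.
      At w: [](r | ~p) is false.
      At x: [](r | ~p) is false.
      At z: [](r | ~p) is false.
    So <>[](r | ~p) is false at v.

Yes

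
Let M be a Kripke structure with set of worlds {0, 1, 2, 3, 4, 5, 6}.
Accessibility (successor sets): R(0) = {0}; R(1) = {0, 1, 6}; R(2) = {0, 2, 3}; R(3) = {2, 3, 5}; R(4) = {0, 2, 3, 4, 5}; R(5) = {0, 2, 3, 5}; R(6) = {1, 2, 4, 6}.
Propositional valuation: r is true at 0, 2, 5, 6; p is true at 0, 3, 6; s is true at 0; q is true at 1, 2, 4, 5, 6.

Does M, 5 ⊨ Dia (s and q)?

At 5: Dia (s and q) requires s and q at some successor in {0, 2, 3, 5}.
  At 0: s and q is false.
  At 2: s and q is false.
  At 3: s and q is false.
  At 5: s and q is false.
So Dia (s and q) is false at 5.

No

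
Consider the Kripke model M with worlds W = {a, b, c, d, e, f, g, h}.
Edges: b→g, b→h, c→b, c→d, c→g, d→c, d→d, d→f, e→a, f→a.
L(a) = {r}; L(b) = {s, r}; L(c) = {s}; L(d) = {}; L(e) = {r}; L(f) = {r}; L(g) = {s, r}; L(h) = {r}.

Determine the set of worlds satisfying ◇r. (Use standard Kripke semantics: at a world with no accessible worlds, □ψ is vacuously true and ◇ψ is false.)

Let φ = ◇r. Evaluate φ at each world:
  a (successors ∅): φ is false.
  b (successors {g, h}): φ is true.
  c (successors {b, d, g}): φ is true.
  d (successors {c, d, f}): φ is true.
  e (successors {a}): φ is true.
  f (successors {a}): φ is true.
  g (successors ∅): φ is false.
  h (successors ∅): φ is false.
For instance, at c:
  At c: ◇r requires r at some successor in {b, d, g}.
    r holds at b, so ◇r is true at c.
Satisfying worlds: {b, c, d, e, f}

b, c, d, e, f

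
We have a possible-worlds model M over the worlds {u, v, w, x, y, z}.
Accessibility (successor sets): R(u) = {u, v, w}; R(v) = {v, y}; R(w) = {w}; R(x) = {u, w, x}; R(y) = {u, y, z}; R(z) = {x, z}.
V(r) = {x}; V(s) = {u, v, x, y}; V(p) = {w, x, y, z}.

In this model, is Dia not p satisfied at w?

No

At w: Dia not p requires not p at some successor in {w}.
  At w: not p is false.
So Dia not p is false at w.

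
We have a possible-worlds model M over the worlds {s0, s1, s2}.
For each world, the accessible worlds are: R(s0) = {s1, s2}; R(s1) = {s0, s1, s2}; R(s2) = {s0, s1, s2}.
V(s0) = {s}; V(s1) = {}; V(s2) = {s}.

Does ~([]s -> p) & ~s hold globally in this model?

No

Let φ = ~([]s -> p) & ~s. Evaluate φ at each world:
  s0 (successors {s1, s2}): φ is false.
  s1 (successors {s0, s1, s2}): φ is false.
  s2 (successors {s0, s1, s2}): φ is false.
Detail at s0 (counterexample):
  At s0: ~([]s -> p) is false, ~s is false, so ~([]s -> p) & ~s is false.
    At s0: []s -> p is true, so ~([]s -> p) is false.
      At s0: []s is false, p is false, so []s -> p is true.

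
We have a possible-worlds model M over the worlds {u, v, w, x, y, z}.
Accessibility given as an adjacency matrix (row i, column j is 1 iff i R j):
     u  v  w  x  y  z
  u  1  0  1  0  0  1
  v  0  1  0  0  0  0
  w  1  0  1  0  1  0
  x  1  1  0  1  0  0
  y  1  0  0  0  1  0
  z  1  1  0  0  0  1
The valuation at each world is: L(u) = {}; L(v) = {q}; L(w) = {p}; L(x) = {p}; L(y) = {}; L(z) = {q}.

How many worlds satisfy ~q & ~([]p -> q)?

Let φ = ~q & ~([]p -> q). Evaluate φ at each world:
  u (successors {u, w, z}): φ is false.
  v (successors {v}): φ is false.
  w (successors {u, w, y}): φ is false.
  x (successors {u, v, x}): φ is false.
  y (successors {u, y}): φ is false.
  z (successors {u, v, z}): φ is false.
For instance, at z:
  At z: ~q is false, ~([]p -> q) is false, so ~q & ~([]p -> q) is false.
    At z: []p -> q is true, so ~([]p -> q) is false.
      At z: []p is false, q is true, so []p -> q is true.
Satisfying worlds: none.

0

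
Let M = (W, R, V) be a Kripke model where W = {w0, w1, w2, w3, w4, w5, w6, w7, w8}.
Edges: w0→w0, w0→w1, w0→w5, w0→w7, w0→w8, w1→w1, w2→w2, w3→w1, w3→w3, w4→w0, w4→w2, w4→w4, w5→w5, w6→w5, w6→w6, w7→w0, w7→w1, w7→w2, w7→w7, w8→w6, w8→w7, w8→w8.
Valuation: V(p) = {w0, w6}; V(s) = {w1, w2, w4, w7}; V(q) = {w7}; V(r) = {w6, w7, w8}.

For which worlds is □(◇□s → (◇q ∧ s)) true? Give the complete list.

Let φ = □(◇□s → (◇q ∧ s)). Evaluate φ at each world:
  w0 (successors {w0, w1, w5, w7, w8}): φ is false.
  w1 (successors {w1}): φ is false.
  w2 (successors {w2}): φ is false.
  w3 (successors {w1, w3}): φ is false.
  w4 (successors {w0, w2, w4}): φ is false.
  w5 (successors {w5}): φ is true.
  w6 (successors {w5, w6}): φ is true.
  w7 (successors {w0, w1, w2, w7}): φ is false.
  w8 (successors {w6, w7, w8}): φ is true.
For instance, at w5:
  At w5: □(◇□s → (◇q ∧ s)) requires ◇□s → (◇q ∧ s) at every successor {w5}.
      At w5: ◇□s is false, ◇q ∧ s is false, so ◇□s → (◇q ∧ s) is true.
  So □(◇□s → (◇q ∧ s)) is true at w5.
Satisfying worlds: {w5, w6, w8}

w5, w6, w8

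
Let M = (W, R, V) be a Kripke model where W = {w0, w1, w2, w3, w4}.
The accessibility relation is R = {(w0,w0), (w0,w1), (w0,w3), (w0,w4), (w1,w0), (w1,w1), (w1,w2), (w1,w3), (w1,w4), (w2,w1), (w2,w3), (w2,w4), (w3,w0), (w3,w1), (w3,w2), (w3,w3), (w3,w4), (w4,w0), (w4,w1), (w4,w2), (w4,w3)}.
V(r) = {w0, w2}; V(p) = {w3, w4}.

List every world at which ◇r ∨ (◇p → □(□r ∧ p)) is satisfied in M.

Let φ = ◇r ∨ (◇p → □(□r ∧ p)). Evaluate φ at each world:
  w0 (successors {w0, w1, w3, w4}): φ is true.
  w1 (successors {w0, w1, w2, w3, w4}): φ is true.
  w2 (successors {w1, w3, w4}): φ is false.
  w3 (successors {w0, w1, w2, w3, w4}): φ is true.
  w4 (successors {w0, w1, w2, w3}): φ is true.
For instance, at w0:
  At w0: ◇r is true, ◇p → □(□r ∧ p) is false, so ◇r ∨ (◇p → □(□r ∧ p)) is true.
    At w0: ◇r requires r at some successor in {w0, w1, w3, w4}.
      r holds at w0, so ◇r is true at w0.
    At w0: ◇p is true, □(□r ∧ p) is false, so ◇p → □(□r ∧ p) is false.
      At w0: ◇p requires p at some successor in {w0, w1, w3, w4}.
        p holds at w3, so ◇p is true at w0.
      At w0: □(□r ∧ p) requires □r ∧ p at every successor {w0, w1, w3, w4}.
        □r ∧ p fails at w0, so □(□r ∧ p) is false at w0.
Satisfying worlds: {w0, w1, w3, w4}

w0, w1, w3, w4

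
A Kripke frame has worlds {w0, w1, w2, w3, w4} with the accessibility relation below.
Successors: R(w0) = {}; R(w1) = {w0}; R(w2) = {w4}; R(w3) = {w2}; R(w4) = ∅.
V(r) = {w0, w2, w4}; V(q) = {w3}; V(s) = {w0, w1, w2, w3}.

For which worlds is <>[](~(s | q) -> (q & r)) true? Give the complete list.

Let φ = <>[](~(s | q) -> (q & r)). Evaluate φ at each world:
  w0 (successors ∅): φ is false.
  w1 (successors {w0}): φ is true.
  w2 (successors {w4}): φ is true.
  w3 (successors {w2}): φ is false.
  w4 (successors ∅): φ is false.
For instance, at w1:
  At w1: <>[](~(s | q) -> (q & r)) requires [](~(s | q) -> (q & r)) at some successor in {w0}.
    [](~(s | q) -> (q & r)) holds at w0, so <>[](~(s | q) -> (q & r)) is true at w1.
      At w0: no accessible worlds, so [](~(s | q) -> (q & r)) holds vacuously.
Satisfying worlds: {w1, w2}

w1, w2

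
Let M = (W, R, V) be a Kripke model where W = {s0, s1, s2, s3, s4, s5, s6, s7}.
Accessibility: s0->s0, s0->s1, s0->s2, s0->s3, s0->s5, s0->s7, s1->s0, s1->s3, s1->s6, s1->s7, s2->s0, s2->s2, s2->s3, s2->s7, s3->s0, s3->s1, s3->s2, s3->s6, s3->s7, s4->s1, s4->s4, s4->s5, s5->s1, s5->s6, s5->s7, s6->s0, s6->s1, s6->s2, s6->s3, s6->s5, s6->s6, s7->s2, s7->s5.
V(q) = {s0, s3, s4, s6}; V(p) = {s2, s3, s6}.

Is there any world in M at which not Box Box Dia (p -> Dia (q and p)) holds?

Let φ = not Box Box Dia (p -> Dia (q and p)). Evaluate φ at each world:
  s0 (successors {s0, s1, s2, s3, s5, s7}): φ is false.
  s1 (successors {s0, s3, s6, s7}): φ is false.
  s2 (successors {s0, s2, s3, s7}): φ is false.
  s3 (successors {s0, s1, s2, s6, s7}): φ is false.
  s4 (successors {s1, s4, s5}): φ is false.
  s5 (successors {s1, s6, s7}): φ is false.
  s6 (successors {s0, s1, s2, s3, s5, s6}): φ is false.
  s7 (successors {s2, s5}): φ is false.
For instance, at s5:
  At s5: Box Box Dia (p -> Dia (q and p)) is true, so not Box Box Dia (p -> Dia (q and p)) is false.
    At s5: Box Box Dia (p -> Dia (q and p)) requires Box Dia (p -> Dia (q and p)) at every successor {s1, s6, s7}.
      At s1: Box Dia (p -> Dia (q and p)) is true.
      At s6: Box Dia (p -> Dia (q and p)) is true.
      At s7: Box Dia (p -> Dia (q and p)) is true.
    So Box Box Dia (p -> Dia (q and p)) is true at s5.

No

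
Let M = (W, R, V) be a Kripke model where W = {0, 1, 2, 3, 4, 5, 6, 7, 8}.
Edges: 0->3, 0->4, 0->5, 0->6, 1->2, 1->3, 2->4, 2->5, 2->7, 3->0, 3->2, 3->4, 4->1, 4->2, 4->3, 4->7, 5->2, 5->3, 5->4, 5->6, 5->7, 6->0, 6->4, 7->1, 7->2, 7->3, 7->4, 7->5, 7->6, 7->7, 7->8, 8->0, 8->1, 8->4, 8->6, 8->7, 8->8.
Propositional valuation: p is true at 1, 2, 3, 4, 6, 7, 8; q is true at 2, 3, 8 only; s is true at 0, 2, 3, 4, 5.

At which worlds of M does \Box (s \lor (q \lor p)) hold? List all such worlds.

Recall that \Box ψ holds at a world iff ψ holds at every accessible world, and \Diamond ψ holds iff ψ holds at some accessible world.
Let φ = \Box (s \lor (q \lor p)). Evaluate φ at each world:
  0 (successors {3, 4, 5, 6}): φ is true.
  1 (successors {2, 3}): φ is true.
  2 (successors {4, 5, 7}): φ is true.
  3 (successors {0, 2, 4}): φ is true.
  4 (successors {1, 2, 3, 7}): φ is true.
  5 (successors {2, 3, 4, 6, 7}): φ is true.
  6 (successors {0, 4}): φ is true.
  7 (successors {1, 2, 3, 4, 5, 6, 7, 8}): φ is true.
  8 (successors {0, 1, 4, 6, 7, 8}): φ is true.
For instance, at 1:
  At 1: \Box (s \lor (q \lor p)) requires s \lor (q \lor p) at every successor {2, 3}.
    At 2: s \lor (q \lor p) is true.
    At 3: s \lor (q \lor p) is true.
  So \Box (s \lor (q \lor p)) is true at 1.
Satisfying worlds: {0, 1, 2, 3, 4, 5, 6, 7, 8}

0, 1, 2, 3, 4, 5, 6, 7, 8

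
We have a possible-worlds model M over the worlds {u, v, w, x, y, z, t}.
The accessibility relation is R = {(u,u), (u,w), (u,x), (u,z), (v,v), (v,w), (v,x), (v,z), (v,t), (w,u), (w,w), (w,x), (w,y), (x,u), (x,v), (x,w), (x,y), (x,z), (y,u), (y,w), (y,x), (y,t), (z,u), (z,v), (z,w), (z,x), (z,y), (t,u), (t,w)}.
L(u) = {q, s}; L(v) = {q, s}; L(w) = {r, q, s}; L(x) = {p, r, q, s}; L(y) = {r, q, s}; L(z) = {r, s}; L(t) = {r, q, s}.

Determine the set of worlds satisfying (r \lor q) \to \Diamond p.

Let φ = (r \lor q) \to \Diamond p. Evaluate φ at each world:
  u (successors {u, w, x, z}): φ is true.
  v (successors {v, w, x, z, t}): φ is true.
  w (successors {u, w, x, y}): φ is true.
  x (successors {u, v, w, y, z}): φ is false.
  y (successors {u, w, x, t}): φ is true.
  z (successors {u, v, w, x, y}): φ is true.
  t (successors {u, w}): φ is false.
For instance, at v:
  At v: r \lor q is true, \Diamond p is true, so (r \lor q) \to \Diamond p is true.
    At v: \Diamond p requires p at some successor in {v, w, x, z, t}.
      p holds at x, so \Diamond p is true at v.
Satisfying worlds: {u, v, w, y, z}

u, v, w, y, z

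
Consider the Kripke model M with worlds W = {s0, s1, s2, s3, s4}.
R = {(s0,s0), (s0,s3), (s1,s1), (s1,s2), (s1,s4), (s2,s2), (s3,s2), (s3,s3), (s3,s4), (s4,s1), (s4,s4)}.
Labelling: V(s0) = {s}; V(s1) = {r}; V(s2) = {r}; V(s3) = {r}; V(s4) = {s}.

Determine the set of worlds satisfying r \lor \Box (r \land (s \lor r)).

s1, s2, s3

Let φ = r \lor \Box (r \land (s \lor r)). Evaluate φ at each world:
  s0 (successors {s0, s3}): φ is false.
  s1 (successors {s1, s2, s4}): φ is true.
  s2 (successors {s2}): φ is true.
  s3 (successors {s2, s3, s4}): φ is true.
  s4 (successors {s1, s4}): φ is false.
For instance, at s0:
  At s0: r is false, \Box (r \land (s \lor r)) is false, so r \lor \Box (r \land (s \lor r)) is false.
    At s0: \Box (r \land (s \lor r)) requires r \land (s \lor r) at every successor {s0, s3}.
      r \land (s \lor r) fails at s0, so \Box (r \land (s \lor r)) is false at s0.
Satisfying worlds: {s1, s2, s3}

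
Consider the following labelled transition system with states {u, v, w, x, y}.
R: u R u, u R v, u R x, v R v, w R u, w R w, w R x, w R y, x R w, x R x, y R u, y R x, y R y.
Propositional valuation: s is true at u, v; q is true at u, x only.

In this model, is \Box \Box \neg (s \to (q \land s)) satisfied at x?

At x: \Box \Box \neg (s \to (q \land s)) requires \Box \neg (s \to (q \land s)) at every successor {w, x}.
  \Box \neg (s \to (q \land s)) fails at w, so \Box \Box \neg (s \to (q \land s)) is false at x.
    At w: \Box \neg (s \to (q \land s)) requires \neg (s \to (q \land s)) at every successor {u, w, x, y}.
      \neg (s \to (q \land s)) fails at u, so \Box \neg (s \to (q \land s)) is false at w.

No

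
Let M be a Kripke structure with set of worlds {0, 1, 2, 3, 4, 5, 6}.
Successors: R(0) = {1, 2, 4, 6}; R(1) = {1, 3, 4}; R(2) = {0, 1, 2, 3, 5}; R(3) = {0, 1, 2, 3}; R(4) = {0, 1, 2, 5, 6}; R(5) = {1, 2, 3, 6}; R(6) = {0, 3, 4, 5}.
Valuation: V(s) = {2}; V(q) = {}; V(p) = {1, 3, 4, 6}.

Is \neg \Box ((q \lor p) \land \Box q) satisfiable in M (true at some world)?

Recall that \Box ψ holds at a world iff ψ holds at every accessible world, and \Diamond ψ holds iff ψ holds at some accessible world.
Let φ = \neg \Box ((q \lor p) \land \Box q). Evaluate φ at each world:
  0 (successors {1, 2, 4, 6}): φ is true.
  1 (successors {1, 3, 4}): φ is true.
  2 (successors {0, 1, 2, 3, 5}): φ is true.
  3 (successors {0, 1, 2, 3}): φ is true.
  4 (successors {0, 1, 2, 5, 6}): φ is true.
  5 (successors {1, 2, 3, 6}): φ is true.
  6 (successors {0, 3, 4, 5}): φ is true.
Detail at 0 (witness):
  At 0: \Box ((q \lor p) \land \Box q) is false, so \neg \Box ((q \lor p) \land \Box q) is true.
    At 0: \Box ((q \lor p) \land \Box q) requires (q \lor p) \land \Box q at every successor {1, 2, 4, 6}.
      (q \lor p) \land \Box q fails at 1, so \Box ((q \lor p) \land \Box q) is false at 0.

Yes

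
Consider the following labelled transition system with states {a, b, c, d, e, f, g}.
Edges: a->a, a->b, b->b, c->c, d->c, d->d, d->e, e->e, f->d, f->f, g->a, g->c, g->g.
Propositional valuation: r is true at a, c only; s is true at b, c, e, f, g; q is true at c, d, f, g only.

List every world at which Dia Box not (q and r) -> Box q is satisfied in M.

Recall that Box ψ holds at a world iff ψ holds at every accessible world, and Dia ψ holds iff ψ holds at some accessible world.
Let φ = Dia Box not (q and r) -> Box q. Evaluate φ at each world:
  a (successors {a, b}): φ is false.
  b (successors {b}): φ is false.
  c (successors {c}): φ is true.
  d (successors {c, d, e}): φ is false.
  e (successors {e}): φ is false.
  f (successors {d, f}): φ is true.
  g (successors {a, c, g}): φ is false.
For instance, at d:
  At d: Dia Box not (q and r) is true, Box q is false, so Dia Box not (q and r) -> Box q is false.
    At d: Dia Box not (q and r) requires Box not (q and r) at some successor in {c, d, e}.
      Box not (q and r) holds at e, so Dia Box not (q and r) is true at d.
    At d: Box q requires q at every successor {c, d, e}.
      q fails at e, so Box q is false at d.
Satisfying worlds: {c, f}

c, f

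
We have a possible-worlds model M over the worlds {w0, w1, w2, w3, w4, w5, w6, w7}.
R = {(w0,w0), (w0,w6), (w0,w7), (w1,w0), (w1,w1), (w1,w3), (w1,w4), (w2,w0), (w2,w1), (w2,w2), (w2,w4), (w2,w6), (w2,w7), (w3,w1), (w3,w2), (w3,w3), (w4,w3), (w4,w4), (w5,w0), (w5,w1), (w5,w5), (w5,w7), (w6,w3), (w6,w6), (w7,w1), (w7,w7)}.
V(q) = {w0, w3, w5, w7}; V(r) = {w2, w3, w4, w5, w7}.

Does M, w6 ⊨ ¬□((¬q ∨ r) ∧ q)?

Yes

At w6: □((¬q ∨ r) ∧ q) is false, so ¬□((¬q ∨ r) ∧ q) is true.
  At w6: □((¬q ∨ r) ∧ q) requires (¬q ∨ r) ∧ q at every successor {w3, w6}.
    (¬q ∨ r) ∧ q fails at w6, so □((¬q ∨ r) ∧ q) is false at w6.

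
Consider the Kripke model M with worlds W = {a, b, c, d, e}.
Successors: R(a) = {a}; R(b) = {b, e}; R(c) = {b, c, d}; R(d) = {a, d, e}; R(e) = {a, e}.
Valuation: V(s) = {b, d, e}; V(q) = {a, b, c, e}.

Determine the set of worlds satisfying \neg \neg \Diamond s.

Let φ = \neg \neg \Diamond s. Evaluate φ at each world:
  a (successors {a}): φ is false.
  b (successors {b, e}): φ is true.
  c (successors {b, c, d}): φ is true.
  d (successors {a, d, e}): φ is true.
  e (successors {a, e}): φ is true.
For instance, at a:
  At a: \neg \Diamond s is true, so \neg \neg \Diamond s is false.
    At a: \Diamond s is false, so \neg \Diamond s is true.
      At a: \Diamond s requires s at some successor in {a}.
        At a: s is false.
      So \Diamond s is false at a.
Satisfying worlds: {b, c, d, e}

b, c, d, e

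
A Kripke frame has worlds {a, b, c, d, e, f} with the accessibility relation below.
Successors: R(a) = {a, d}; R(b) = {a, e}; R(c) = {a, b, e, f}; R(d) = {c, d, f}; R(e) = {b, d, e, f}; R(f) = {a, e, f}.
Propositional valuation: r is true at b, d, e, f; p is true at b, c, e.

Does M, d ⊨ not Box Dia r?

No

Recall that Box ψ holds at a world iff ψ holds at every accessible world, and Dia ψ holds iff ψ holds at some accessible world.
At d: Box Dia r is true, so not Box Dia r is false.
  At d: Box Dia r requires Dia r at every successor {c, d, f}.
      At c: Dia r requires r at some successor in {a, b, e, f}.
        r holds at b, so Dia r is true at c.
      At d: Dia r requires r at some successor in {c, d, f}.
        r holds at d, so Dia r is true at d.
      At f: Dia r requires r at some successor in {a, e, f}.
        r holds at e, so Dia r is true at f.
  So Box Dia r is true at d.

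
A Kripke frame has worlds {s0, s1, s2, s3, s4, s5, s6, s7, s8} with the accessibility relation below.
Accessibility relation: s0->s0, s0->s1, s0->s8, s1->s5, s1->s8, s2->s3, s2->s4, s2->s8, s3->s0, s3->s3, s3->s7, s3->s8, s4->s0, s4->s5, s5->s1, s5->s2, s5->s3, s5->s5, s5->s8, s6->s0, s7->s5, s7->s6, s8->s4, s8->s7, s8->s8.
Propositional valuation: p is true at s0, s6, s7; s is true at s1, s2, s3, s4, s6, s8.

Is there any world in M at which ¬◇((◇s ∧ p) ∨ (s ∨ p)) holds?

No

Recall that ◇ψ holds at a world iff ψ holds at some accessible world.
Let φ = ¬◇((◇s ∧ p) ∨ (s ∨ p)). Evaluate φ at each world:
  s0 (successors {s0, s1, s8}): φ is false.
  s1 (successors {s5, s8}): φ is false.
  s2 (successors {s3, s4, s8}): φ is false.
  s3 (successors {s0, s3, s7, s8}): φ is false.
  s4 (successors {s0, s5}): φ is false.
  s5 (successors {s1, s2, s3, s5, s8}): φ is false.
  s6 (successors {s0}): φ is false.
  s7 (successors {s5, s6}): φ is false.
  s8 (successors {s4, s7, s8}): φ is false.
For instance, at s6:
  At s6: ◇((◇s ∧ p) ∨ (s ∨ p)) is true, so ¬◇((◇s ∧ p) ∨ (s ∨ p)) is false.
    At s6: ◇((◇s ∧ p) ∨ (s ∨ p)) requires (◇s ∧ p) ∨ (s ∨ p) at some successor in {s0}.
      (◇s ∧ p) ∨ (s ∨ p) holds at s0, so ◇((◇s ∧ p) ∨ (s ∨ p)) is true at s6.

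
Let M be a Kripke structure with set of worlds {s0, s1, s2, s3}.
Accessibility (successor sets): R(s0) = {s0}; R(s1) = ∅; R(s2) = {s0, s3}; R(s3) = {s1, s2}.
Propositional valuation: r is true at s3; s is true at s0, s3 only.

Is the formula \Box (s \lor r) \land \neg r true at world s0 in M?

At s0: \Box (s \lor r) is true, \neg r is true, so \Box (s \lor r) \land \neg r is true.
  At s0: \Box (s \lor r) requires s \lor r at every successor {s0}.
    At s0: s \lor r is true.
  So \Box (s \lor r) is true at s0.

Yes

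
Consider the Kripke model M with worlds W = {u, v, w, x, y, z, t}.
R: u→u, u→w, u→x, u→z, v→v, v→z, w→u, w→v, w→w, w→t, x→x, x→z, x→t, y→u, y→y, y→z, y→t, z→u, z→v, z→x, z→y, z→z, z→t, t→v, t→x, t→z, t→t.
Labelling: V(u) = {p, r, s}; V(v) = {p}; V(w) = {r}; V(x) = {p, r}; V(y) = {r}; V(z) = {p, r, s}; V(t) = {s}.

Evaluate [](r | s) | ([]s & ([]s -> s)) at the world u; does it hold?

Yes

At u: [](r | s) is true, []s & ([]s -> s) is false, so [](r | s) | ([]s & ([]s -> s)) is true.
  At u: [](r | s) requires r | s at every successor {u, w, x, z}.
    At u: r | s is true.
    At w: r | s is true.
    At x: r | s is true.
    At z: r | s is true.
  So [](r | s) is true at u.
  At u: []s is false, []s -> s is true, so []s & ([]s -> s) is false.
    At u: []s requires s at every successor {u, w, x, z}.
      s fails at w, so []s is false at u.
    At u: []s is false, s is true, so []s -> s is true.
      At u: []s requires s at every successor {u, w, x, z}.
        s fails at w, so []s is false at u.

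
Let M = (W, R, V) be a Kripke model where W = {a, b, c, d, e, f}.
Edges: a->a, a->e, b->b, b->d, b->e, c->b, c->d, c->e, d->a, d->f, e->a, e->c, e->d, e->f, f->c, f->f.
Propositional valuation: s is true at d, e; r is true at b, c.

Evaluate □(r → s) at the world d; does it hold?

At d: □(r → s) requires r → s at every successor {a, f}.
  At a: r → s is true.
  At f: r → s is true.
So □(r → s) is true at d.

Yes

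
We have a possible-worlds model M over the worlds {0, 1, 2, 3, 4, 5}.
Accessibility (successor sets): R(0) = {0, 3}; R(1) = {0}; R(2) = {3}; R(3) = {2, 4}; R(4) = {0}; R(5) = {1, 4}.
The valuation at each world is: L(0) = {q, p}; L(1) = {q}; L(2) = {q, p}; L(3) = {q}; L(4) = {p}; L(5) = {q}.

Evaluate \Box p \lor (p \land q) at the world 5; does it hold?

At 5: \Box p is false, p \land q is false, so \Box p \lor (p \land q) is false.
  At 5: \Box p requires p at every successor {1, 4}.
    p fails at 1, so \Box p is false at 5.

No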